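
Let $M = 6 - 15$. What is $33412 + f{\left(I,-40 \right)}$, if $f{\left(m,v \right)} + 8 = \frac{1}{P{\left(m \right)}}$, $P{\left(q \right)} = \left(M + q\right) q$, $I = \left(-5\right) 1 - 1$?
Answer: $\frac{3006361}{90} \approx 33404.0$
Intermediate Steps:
$M = -9$ ($M = 6 - 15 = -9$)
$I = -6$ ($I = -5 - 1 = -6$)
$P{\left(q \right)} = q \left(-9 + q\right)$ ($P{\left(q \right)} = \left(-9 + q\right) q = q \left(-9 + q\right)$)
$f{\left(m,v \right)} = -8 + \frac{1}{m \left(-9 + m\right)}$
$33412 + f{\left(I,-40 \right)} = 33412 - \left(8 - \frac{1}{\left(-6\right) \left(-9 - 6\right)}\right) = 33412 - \left(8 + \frac{1}{6 \left(-15\right)}\right) = 33412 - \frac{719}{90} = \frac{3006361}{90}$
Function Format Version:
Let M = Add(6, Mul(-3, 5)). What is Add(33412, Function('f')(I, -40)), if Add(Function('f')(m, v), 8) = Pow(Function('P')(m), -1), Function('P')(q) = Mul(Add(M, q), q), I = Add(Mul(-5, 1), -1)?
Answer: Rational(3006361, 90) ≈ 33404.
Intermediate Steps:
M = -9 (M = Add(6, -15) = -9)
I = -6 (I = Add(-5, -1) = -6)
Function('P')(q) = Mul(q, Add(-9, q)) (Function('P')(q) = Mul(Add(-9, q), q) = Mul(q, Add(-9, q)))
Function('f')(m, v) = Add(-8, Mul(Pow(m, -1), Pow(Add(-9, m), -1))) (Function('f')(m, v) = Add(-8, Pow(Mul(m, Add(-9, m)), -1)) = Add(-8, Mul(Pow(m, -1), Pow(Add(-9, m), -1))))
Add(33412, Function('f')(I, -40)) = Add(33412, Add(-8, Mul(Pow(-6, -1), Pow(Add(-9, -6), -1)))) = Add(33412, Add(-8, Mul(Rational(-1, 6), Pow(-15, -1)))) = Add(33412, Add(-8, Mul(Rational(-1, 6), Rational(-1, 15)))) = Add(33412, Add(-8, Rational(1, 90))) = Add(33412, Rational(-719, 90)) = Rational(3006361, 90)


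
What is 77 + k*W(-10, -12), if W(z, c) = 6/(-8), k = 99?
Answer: 11/4 ≈ 2.7500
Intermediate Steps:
W(z, c) = -3/4 (W(z, c) = 6*(-1/8) = -3/4)
77 + k*W(-10, -12) = 77 + 99*(-3/4) = 77 - 297/4 = 11/4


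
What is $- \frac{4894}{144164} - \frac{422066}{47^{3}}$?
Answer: $- \frac{30677416293}{7483769486} \approx -4.0992$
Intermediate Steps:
$- \frac{4894}{144164} - \frac{422066}{47^{3}} = \left(-4894\right) \frac{1}{144164} - \frac{422066}{103823} = - \frac{2447}{72082} - \frac{422066}{103823} = - \frac{30677416293}{7483769486}$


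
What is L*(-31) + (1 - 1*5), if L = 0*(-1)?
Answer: -4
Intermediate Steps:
L = 0
L*(-31) + (1 - 1*5) = 0*(-31) + (1 - 1*5) = 0 + (1 - 5) = 0 - 4 = -4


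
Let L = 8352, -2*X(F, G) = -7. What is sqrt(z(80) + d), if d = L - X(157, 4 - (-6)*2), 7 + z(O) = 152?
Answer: sqrt(33974)/2 ≈ 92.160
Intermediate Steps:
X(F, G) = 7/2 (X(F, G) = -1/2*(-7) = 7/2)
z(O) = 145 (z(O) = -7 + 152 = 145)
d = 16697/2 (d = 8352 - 1*7/2 = 8352 - 7/2 = 16697/2 ≈ 8348.5)
sqrt(z(80) + d) = sqrt(145 + 16697/2) = sqrt(16987/2) = sqrt(33974)/2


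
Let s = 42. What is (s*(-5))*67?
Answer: -14070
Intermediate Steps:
(s*(-5))*67 = (42*(-5))*67 = -210*67 = -14070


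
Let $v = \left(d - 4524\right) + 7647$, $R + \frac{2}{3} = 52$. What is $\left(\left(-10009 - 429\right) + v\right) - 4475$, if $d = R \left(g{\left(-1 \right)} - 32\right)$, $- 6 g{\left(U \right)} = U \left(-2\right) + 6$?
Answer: $- \frac{121510}{9} \approx -13501.0$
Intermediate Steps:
$R = \frac{154}{3}$ ($R = - \frac{2}{3} + 52 = \frac{154}{3} \approx 51.333$)
$g{\left(U \right)} = -1 + \frac{U}{3}$ ($g{\left(U \right)} = - \frac{U \left(-2\right) + 6}{6} = - \frac{- 2 U + 6}{6} = - \frac{6 - 2 U}{6} = -1 + \frac{U}{3}$)
$d = - \frac{15400}{9}$ ($d = \frac{154 \left(\left(-1 + \frac{1}{3} \left(-1\right)\right) - 32\right)}{3} = \frac{154 \left(\left(-1 - \frac{1}{3}\right) - 32\right)}{3} = \frac{154 \left(- \frac{4}{3} - 32\right)}{3} = \frac{154}{3} \left(- \frac{100}{3}\right) = - \frac{15400}{9} \approx -1711.1$)
$v = \frac{12707}{9}$ ($v = \left(- \frac{15400}{9} - 4524\right) + 7647 = - \frac{56116}{9} + 7647 = \frac{12707}{9} \approx 1411.9$)
$\left(\left(-10009 - 429\right) + v\right) - 4475 = \left(\left(-10009 - 429\right) + \frac{12707}{9}\right) - 4475 = \left(-10438 + \frac{12707}{9}\right) - 4475 = - \frac{81235}{9} - 4475 = - \frac{121510}{9}$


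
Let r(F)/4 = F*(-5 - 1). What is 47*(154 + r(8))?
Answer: -1786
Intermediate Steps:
r(F) = -24*F (r(F) = 4*(F*(-5 - 1)) = 4*(F*(-6)) = 4*(-6*F) = -24*F)
47*(154 + r(8)) = 47*(154 - 24*8) = 47*(154 - 192) = 47*(-38) = -1786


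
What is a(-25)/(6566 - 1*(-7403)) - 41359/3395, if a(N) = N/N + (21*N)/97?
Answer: -577758851/47424755 ≈ -12.183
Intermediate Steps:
a(N) = 1 + 21*N/97 (a(N) = 1 + (21*N)*(1/97) = 1 + 21*N/97)
a(-25)/(6566 - 1*(-7403)) - 41359/3395 = (1 + (21/97)*(-25))/(6566 - 1*(-7403)) - 41359/3395 = (1 - 525/97)/(6566 + 7403) - 41359*1/3395 = -428/97/13969 - 41359/3395 = -428/97*1/13969 - 41359/3395 = -428/1354993 - 41359/3395 = -577758851/47424755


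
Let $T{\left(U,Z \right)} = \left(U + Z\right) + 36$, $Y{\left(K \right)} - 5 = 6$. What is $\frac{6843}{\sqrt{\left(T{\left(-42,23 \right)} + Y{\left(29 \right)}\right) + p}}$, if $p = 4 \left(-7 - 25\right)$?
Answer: $- \frac{6843 i}{10} \approx - 684.3 i$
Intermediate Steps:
$Y{\left(K \right)} = 11$ ($Y{\left(K \right)} = 5 + 6 = 11$)
$T{\left(U,Z \right)} = 36 + U + Z$
$p = -128$ ($p = 4 \left(-32\right) = -128$)
$\frac{6843}{\sqrt{\left(T{\left(-42,23 \right)} + Y{\left(29 \right)}\right) + p}} = \frac{6843}{\sqrt{\left(\left(36 - 42 + 23\right) + 11\right) - 128}} = \frac{6843}{\sqrt{\left(17 + 11\right) - 128}} = \frac{6843}{\sqrt{28 - 128}} = \frac{6843}{\sqrt{-100}} = \frac{6843}{10 i} = 6843 \left(- \frac{i}{10}\right) = - \frac{6843 i}{10}$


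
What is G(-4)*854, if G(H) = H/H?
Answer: 854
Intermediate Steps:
G(H) = 1
G(-4)*854 = 1*854 = 854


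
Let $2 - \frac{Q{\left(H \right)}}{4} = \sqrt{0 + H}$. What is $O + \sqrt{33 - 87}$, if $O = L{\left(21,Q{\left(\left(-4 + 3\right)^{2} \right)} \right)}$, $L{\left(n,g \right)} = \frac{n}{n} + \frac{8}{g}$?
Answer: $3 + 3 i \sqrt{6} \approx 3.0 + 7.3485 i$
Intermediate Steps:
$Q{\left(H \right)} = 8 - 4 \sqrt{H}$ ($Q{\left(H \right)} = 8 - 4 \sqrt{0 + H} = 8 - 4 \sqrt{H}$)
$L{\left(n,g \right)} = 1 + \frac{8}{g}$
$O = 3$ ($O = \frac{8 + \left(8 - 4 \sqrt{\left(-4 + 3\right)^{2}}\right)}{8 - 4 \sqrt{\left(-4 + 3\right)^{2}}} = \frac{8 + \left(8 - 4 \sqrt{\left(-1\right)^{2}}\right)}{8 - 4 \sqrt{\left(-1\right)^{2}}} = \frac{8 + \left(8 - 4 \sqrt{1}\right)}{8 - 4 \sqrt{1}} = \frac{8 + \left(8 - 4\right)}{8 - 4} = \frac{8 + 4}{4} = \frac{1}{4} \cdot 12 = 3$)
$O + \sqrt{33 - 87} = 3 + \sqrt{33 - 87} = 3 + \sqrt{-54} = 3 + 3 i \sqrt{6}$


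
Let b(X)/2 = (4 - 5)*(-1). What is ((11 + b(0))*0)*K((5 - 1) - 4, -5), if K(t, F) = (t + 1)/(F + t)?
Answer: 0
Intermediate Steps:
b(X) = 2 (b(X) = 2*((4 - 5)*(-1)) = 2*(-1*(-1)) = 2*1 = 2)
K(t, F) = (1 + t)/(F + t)
((11 + b(0))*0)*K((5 - 1) - 4, -5) = ((11 + 2)*0)*((1 + ((5 - 1) - 4))/(-5 + ((5 - 1) - 4))) = (13*0)*((1 + (4 - 4))/(-5 + (4 - 4))) = 0*((1 + 0)/(-5 + 0)) = 0*(1/(-5)) = 0*(-⅕*1) = 0*(-⅕) = 0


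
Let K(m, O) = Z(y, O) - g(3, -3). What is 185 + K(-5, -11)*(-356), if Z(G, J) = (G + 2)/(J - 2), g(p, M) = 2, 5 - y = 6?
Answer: 12017/13 ≈ 924.38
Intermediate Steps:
y = -1 (y = 5 - 1*6 = 5 - 6 = -1)
Z(G, J) = (2 + G)/(-2 + J)
K(m, O) = -2 + 1/(-2 + O) (K(m, O) = (2 - 1)/(-2 + O) - 1*2 = 1/(-2 + O) - 2 = -2 + 1/(-2 + O))
185 + K(-5, -11)*(-356) = 185 + ((5 - 2*(-11))/(-2 - 11))*(-356) = 185 + ((5 + 22)/(-13))*(-356) = 185 - 1/13*27*(-356) = 185 - 27/13*(-356) = 185 + 9612/13 = 12017/13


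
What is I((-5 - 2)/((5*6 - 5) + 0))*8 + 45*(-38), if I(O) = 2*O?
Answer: -42862/25 ≈ -1714.5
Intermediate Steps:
I((-5 - 2)/((5*6 - 5) + 0))*8 + 45*(-38) = (2*((-5 - 2)/((5*6 - 5) + 0)))*8 + 45*(-38) = (2*(-7/((30 - 5) + 0)))*8 - 1710 = (2*(-7/(25 + 0)))*8 - 1710 = (2*(-7/25))*8 - 1710 = -14/25*8 - 1710 = -112/25 - 1710 = -42862/25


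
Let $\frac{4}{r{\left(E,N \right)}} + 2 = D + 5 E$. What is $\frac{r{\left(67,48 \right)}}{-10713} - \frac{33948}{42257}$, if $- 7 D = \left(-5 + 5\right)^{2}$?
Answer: $- \frac{121107248720}{150748847253} \approx -0.80337$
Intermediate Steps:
$D = 0$ ($D = - \frac{\left(-5 + 5\right)^{2}}{7} = - \frac{0^{2}}{7} = \left(- \frac{1}{7}\right) 0 = 0$)
$r{\left(E,N \right)} = \frac{4}{-2 + 5 E}$ ($r{\left(E,N \right)} = \frac{4}{-2 + \left(0 + 5 E\right)} = \frac{4}{-2 + 5 E}$)
$\frac{r{\left(67,48 \right)}}{-10713} - \frac{33948}{42257} = \frac{4 \frac{1}{-2 + 5 \cdot 67}}{-10713} - \frac{33948}{42257} = \frac{4}{-2 + 335} \left(- \frac{1}{10713}\right) - \frac{33948}{42257} = \frac{4}{333} \left(- \frac{1}{10713}\right) - \frac{33948}{42257} = - \frac{4}{3567429} - \frac{33948}{42257} = - \frac{121107248720}{150748847253}$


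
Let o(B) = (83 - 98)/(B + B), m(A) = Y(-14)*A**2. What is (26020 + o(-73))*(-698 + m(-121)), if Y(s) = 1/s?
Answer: -13249057165/292 ≈ -4.5374e+7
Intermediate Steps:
Y(s) = 1/s
m(A) = -A**2/14 (m(A) = A**2/(-14) = -A**2/14)
o(B) = -15/(2*B) (o(B) = -15*1/(2*B) = -15/(2*B))
(26020 + o(-73))*(-698 + m(-121)) = (26020 - 15/2/(-73))*(-698 - 1/14*(-121)**2) = (26020 - 15/2*(-1/73))*(-698 - 1/14*14641) = (26020 + 15/146)*(-698 - 14641/14) = (3798935/146)*(-24413/14) = -13249057165/292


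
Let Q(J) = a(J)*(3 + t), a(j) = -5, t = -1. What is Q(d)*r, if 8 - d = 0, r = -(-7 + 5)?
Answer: -20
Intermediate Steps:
r = 2 (r = -1*(-2) = 2)
d = 8 (d = 8 - 1*0 = 8 + 0 = 8)
Q(J) = -10 (Q(J) = -5*(3 - 1) = -5*2 = -10)
Q(d)*r = -10*2 = -20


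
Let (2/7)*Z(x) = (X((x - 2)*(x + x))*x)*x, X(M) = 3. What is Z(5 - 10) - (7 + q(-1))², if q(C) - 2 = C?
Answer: 397/2 ≈ 198.50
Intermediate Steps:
q(C) = 2 + C
Z(x) = 21*x²/2 (Z(x) = 7*((3*x)*x)/2 = 7*(3*x²)/2 = 21*x²/2)
Z(5 - 10) - (7 + q(-1))² = 21*(5 - 10)²/2 - (7 + (2 - 1))² = (21/2)*(-5)² - (7 + 1)² = (21/2)*25 - 1*8² = 525/2 - 1*64 = 525/2 - 64 = 397/2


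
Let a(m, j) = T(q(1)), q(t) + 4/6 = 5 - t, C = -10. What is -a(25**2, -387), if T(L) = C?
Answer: 10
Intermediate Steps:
q(t) = 13/3 - t (q(t) = -2/3 + (5 - t) = 13/3 - t)
T(L) = -10
a(m, j) = -10
-a(25**2, -387) = -1*(-10) = 10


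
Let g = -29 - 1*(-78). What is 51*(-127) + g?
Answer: -6428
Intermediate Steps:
g = 49 (g = -29 + 78 = 49)
51*(-127) + g = 51*(-127) + 49 = -6477 + 49 = -6428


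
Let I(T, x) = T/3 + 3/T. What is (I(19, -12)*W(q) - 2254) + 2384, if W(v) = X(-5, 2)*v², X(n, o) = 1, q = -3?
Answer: 3580/19 ≈ 188.42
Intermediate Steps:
I(T, x) = 3/T + T/3 (I(T, x) = T*(⅓) + 3/T = T/3 + 3/T = 3/T + T/3)
W(v) = v² (W(v) = 1*v² = v²)
(I(19, -12)*W(q) - 2254) + 2384 = ((3/19 + (⅓)*19)*(-3)² - 2254) + 2384 = ((3*(1/19) + 19/3)*9 - 2254) + 2384 = ((3/19 + 19/3)*9 - 2254) + 2384 = ((370/57)*9 - 2254) + 2384 = (1110/19 - 2254) + 2384 = -41716/19 + 2384 = 3580/19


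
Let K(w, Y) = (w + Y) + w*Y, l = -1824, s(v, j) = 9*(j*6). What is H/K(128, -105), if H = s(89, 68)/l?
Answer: 153/1019692 ≈ 0.00015005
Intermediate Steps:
s(v, j) = 54*j (s(v, j) = 9*(6*j) = 54*j)
K(w, Y) = Y + w + Y*w (K(w, Y) = (Y + w) + Y*w = Y + w + Y*w)
H = -153/76 (H = (54*68)/(-1824) = 3672*(-1/1824) = -153/76 ≈ -2.0132)
H/K(128, -105) = -153/(76*(-105 + 128 - 105*128)) = -153/(76*(-105 + 128 - 13440)) = -153/76/(-13417) = -153/76*(-1/13417) = 153/1019692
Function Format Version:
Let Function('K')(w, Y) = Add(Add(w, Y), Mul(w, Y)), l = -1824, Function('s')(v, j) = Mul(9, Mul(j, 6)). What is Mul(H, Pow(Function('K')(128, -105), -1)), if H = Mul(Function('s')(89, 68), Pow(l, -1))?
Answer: Rational(153, 1019692) ≈ 0.00015005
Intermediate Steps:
Function('s')(v, j) = Mul(54, j) (Function('s')(v, j) = Mul(9, Mul(6, j)) = Mul(54, j))
Function('K')(w, Y) = Add(Y, w, Mul(Y, w)) (Function('K')(w, Y) = Add(Add(Y, w), Mul(Y, w)) = Add(Y, w, Mul(Y, w)))
H = Rational(-153, 76) (H = Mul(Mul(54, 68), Pow(-1824, -1)) = Mul(3672, Rational(-1, 1824)) = Rational(-153, 76) ≈ -2.0132)
Mul(H, Pow(Function('K')(128, -105), -1)) = Mul(Rational(-153, 76), Pow(Add(-105, 128, Mul(-105, 128)), -1)) = Mul(Rational(-153, 76), Pow(Add(-105, 128, -13440), -1)) = Mul(Rational(-153, 76), Pow(-13417, -1)) = Mul(Rational(-153, 76), Rational(-1, 13417)) = Rational(153, 1019692)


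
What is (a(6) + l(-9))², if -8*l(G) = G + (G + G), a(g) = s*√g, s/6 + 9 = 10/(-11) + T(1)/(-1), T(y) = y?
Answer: 199153809/7744 - 4860*√6/11 ≈ 24635.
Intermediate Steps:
s = -720/11 (s = -54 + 6*(10/(-11) + 1/(-1)) = -54 + 6*(10*(-1/11) + 1*(-1)) = -54 + 6*(-10/11 - 1) = -54 + 6*(-21/11) = -54 - 126/11 = -720/11 ≈ -65.455)
a(g) = -720*√g/11
l(G) = -3*G/8 (l(G) = -(G + (G + G))/8 = -(G + 2*G)/8 = -3*G/8)
(a(6) + l(-9))² = (-720*√6/11 - 3/8*(-9))² = (-720*√6/11 + 27/8)² = (27/8 - 720*√6/11)²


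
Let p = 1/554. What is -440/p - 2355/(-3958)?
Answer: -964799725/3958 ≈ -2.4376e+5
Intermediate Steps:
p = 1/554 ≈ 0.0018051
-440/p - 2355/(-3958) = -440/1/554 - 2355/(-3958) = -440*554 - 2355*(-1/3958) = -243760 + 2355/3958 = -964799725/3958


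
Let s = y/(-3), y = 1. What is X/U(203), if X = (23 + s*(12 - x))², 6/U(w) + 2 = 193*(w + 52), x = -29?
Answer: 19291496/27 ≈ 7.1450e+5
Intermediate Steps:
U(w) = 6/(10034 + 193*w) (U(w) = 6/(-2 + 193*(w + 52)) = 6/(-2 + 193*(52 + w)) = 6/(-2 + (10036 + 193*w)) = 6/(10034 + 193*w))
s = -⅓ (s = 1/(-3) = -⅓*1 = -⅓ ≈ -0.33333)
X = 784/9 (X = (23 - (12 - 1*(-29))/3)² = (23 - (12 + 29)/3)² = (23 - ⅓*41)² = (23 - 41/3)² = (28/3)² = 784/9 ≈ 87.111)
X/U(203) = 784/(9*((6/(10034 + 193*203)))) = 784/(9*((6/(10034 + 39179)))) = 784/(9*((6/49213))) = 784/(9*((6*(1/49213)))) = 784/(9*(6/49213)) = (784/9)*(49213/6) = 19291496/27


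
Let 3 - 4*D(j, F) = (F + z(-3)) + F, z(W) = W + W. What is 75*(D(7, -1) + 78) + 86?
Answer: 24569/4 ≈ 6142.3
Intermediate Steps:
z(W) = 2*W
D(j, F) = 9/4 - F/2 (D(j, F) = ¾ - ((F + 2*(-3)) + F)/4 = ¾ - ((F - 6) + F)/4 = ¾ - ((-6 + F) + F)/4 = ¾ - (-6 + 2*F)/4 = ¾ + (3/2 - F/2) = 9/4 - F/2)
75*(D(7, -1) + 78) + 86 = 75*((9/4 - ½*(-1)) + 78) + 86 = 75*((9/4 + ½) + 78) + 86 = 75*(11/4 + 78) + 86 = 75*(323/4) + 86 = 24225/4 + 86 = 24569/4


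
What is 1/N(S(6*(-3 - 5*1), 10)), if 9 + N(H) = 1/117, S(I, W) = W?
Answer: -117/1052 ≈ -0.11122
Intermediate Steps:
N(H) = -1052/117 (N(H) = -9 + 1/117 = -1052/117)
1/N(S(6*(-3 - 5*1), 10)) = 1/(-1052/117) = -117/1052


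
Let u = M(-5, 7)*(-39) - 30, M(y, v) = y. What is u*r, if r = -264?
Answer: -43560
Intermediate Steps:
u = 165 (u = -5*(-39) - 30 = 195 - 30 = 165)
u*r = 165*(-264) = -43560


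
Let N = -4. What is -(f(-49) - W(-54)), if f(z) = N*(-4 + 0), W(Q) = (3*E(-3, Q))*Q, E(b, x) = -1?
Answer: 146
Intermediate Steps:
W(Q) = -3*Q (W(Q) = (3*(-1))*Q = -3*Q)
f(z) = 16 (f(z) = -4*(-4 + 0) = -4*(-4) = 16)
-(f(-49) - W(-54)) = -(16 - (-3)*(-54)) = -(16 - 1*162) = -(16 - 162) = -1*(-146) = 146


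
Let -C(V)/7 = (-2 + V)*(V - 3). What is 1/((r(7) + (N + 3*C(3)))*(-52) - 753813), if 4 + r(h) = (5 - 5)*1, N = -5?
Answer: -1/753345 ≈ -1.3274e-6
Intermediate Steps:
C(V) = -7*(-3 + V)*(-2 + V) (C(V) = -7*(-2 + V)*(V - 3) = -7*(-2 + V)*(-3 + V) = -7*(-3 + V)*(-2 + V))
r(h) = -4 (r(h) = -4 + (5 - 5)*1 = -4 + 0*1 = -4 + 0 = -4)
1/((r(7) + (N + 3*C(3)))*(-52) - 753813) = 1/((-4 + (-5 + 3*(-42 - 7*3² + 35*3)))*(-52) - 753813) = 1/((-4 + (-5 + 3*(-42 - 7*9 + 105)))*(-52) - 753813) = 1/((-4 + (-5 + 3*(-42 - 63 + 105)))*(-52) - 753813) = 1/((-4 + (-5 + 3*0))*(-52) - 753813) = 1/((-4 + (-5 + 0))*(-52) - 753813) = 1/((-4 - 5)*(-52) - 753813) = 1/(-9*(-52) - 753813) = 1/(468 - 753813) = 1/(-753345) = -1/753345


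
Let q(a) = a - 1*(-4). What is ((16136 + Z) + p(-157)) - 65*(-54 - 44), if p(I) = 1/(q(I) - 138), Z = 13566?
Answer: 10496951/291 ≈ 36072.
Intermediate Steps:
q(a) = 4 + a (q(a) = a + 4 = 4 + a)
p(I) = 1/(-134 + I) (p(I) = 1/((4 + I) - 138) = 1/(-134 + I))
((16136 + Z) + p(-157)) - 65*(-54 - 44) = ((16136 + 13566) + 1/(-134 - 157)) - 65*(-54 - 44) = (29702 + 1/(-291)) - 65*(-98) = (29702 - 1/291) + 6370 = 8643281/291 + 6370 = 10496951/291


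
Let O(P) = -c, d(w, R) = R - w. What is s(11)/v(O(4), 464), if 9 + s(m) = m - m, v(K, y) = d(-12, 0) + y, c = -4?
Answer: -9/476 ≈ -0.018908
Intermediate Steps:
O(P) = 4 (O(P) = -1*(-4) = 4)
v(K, y) = 12 + y (v(K, y) = (0 - 1*(-12)) + y = (0 + 12) + y = 12 + y)
s(m) = -9 (s(m) = -9 + (m - m) = -9 + 0 = -9)
s(11)/v(O(4), 464) = -9/(12 + 464) = -9/476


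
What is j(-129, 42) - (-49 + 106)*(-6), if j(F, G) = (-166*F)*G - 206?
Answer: 899524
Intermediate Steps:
j(F, G) = -206 - 166*F*G (j(F, G) = -166*F*G - 206 = -206 - 166*F*G)
j(-129, 42) - (-49 + 106)*(-6) = (-206 - 166*(-129)*42) - (-49 + 106)*(-6) = (-206 + 899388) - 57*(-6) = 899182 - 1*(-342) = 899182 + 342 = 899524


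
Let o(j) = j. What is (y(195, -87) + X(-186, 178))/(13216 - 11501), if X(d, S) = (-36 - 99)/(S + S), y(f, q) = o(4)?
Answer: 1289/610540 ≈ 0.0021112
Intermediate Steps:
y(f, q) = 4
X(d, S) = -135/(2*S) (X(d, S) = -135*1/(2*S) = -135/(2*S))
(y(195, -87) + X(-186, 178))/(13216 - 11501) = (4 - 135/2/178)/(13216 - 11501) = (4 - 135/2*1/178)/1715 = (4 - 135/356)*(1/1715) = (1289/356)*(1/1715) = 1289/610540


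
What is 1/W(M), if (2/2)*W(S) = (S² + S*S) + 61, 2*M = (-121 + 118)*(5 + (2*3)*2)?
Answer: 2/2723 ≈ 0.00073448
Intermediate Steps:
M = -51/2 (M = ((-121 + 118)*(5 + (2*3)*2))/2 = (-3*(5 + 6*2))/2 = (-3*(5 + 12))/2 = (-3*17)/2 = (½)*(-51) = -51/2 ≈ -25.500)
W(S) = 61 + 2*S² (W(S) = (S² + S*S) + 61 = (S² + S²) + 61 = 2*S² + 61 = 61 + 2*S²)
1/W(M) = 1/(61 + 2*(-51/2)²) = 1/(61 + 2*(2601/4)) = 1/(61 + 2601/2) = 1/(2723/2) = 2/2723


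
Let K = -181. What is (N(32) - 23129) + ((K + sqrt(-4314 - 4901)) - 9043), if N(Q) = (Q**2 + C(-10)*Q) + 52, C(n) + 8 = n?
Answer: -31853 + I*sqrt(9215) ≈ -31853.0 + 95.995*I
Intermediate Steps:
C(n) = -8 + n
N(Q) = 52 + Q**2 - 18*Q (N(Q) = (Q**2 + (-8 - 10)*Q) + 52 = (Q**2 - 18*Q) + 52 = 52 + Q**2 - 18*Q)
(N(32) - 23129) + ((K + sqrt(-4314 - 4901)) - 9043) = ((52 + 32**2 - 18*32) - 23129) + ((-181 + sqrt(-4314 - 4901)) - 9043) = ((52 + 1024 - 576) - 23129) + ((-181 + sqrt(-9215)) - 9043) = (500 - 23129) + ((-181 + I*sqrt(9215)) - 9043) = -22629 + (-9224 + I*sqrt(9215)) = -31853 + I*sqrt(9215)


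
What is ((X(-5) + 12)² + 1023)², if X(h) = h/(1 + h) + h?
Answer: 304746849/256 ≈ 1.1904e+6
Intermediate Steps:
X(h) = h + h/(1 + h)
((X(-5) + 12)² + 1023)² = ((-5*(2 - 5)/(1 - 5) + 12)² + 1023)² = ((-5*(-3)/(-4) + 12)² + 1023)² = ((-5*(-¼)*(-3) + 12)² + 1023)² = ((-15/4 + 12)² + 1023)² = ((33/4)² + 1023)² = (1089/16 + 1023)² = (17457/16)² = 304746849/256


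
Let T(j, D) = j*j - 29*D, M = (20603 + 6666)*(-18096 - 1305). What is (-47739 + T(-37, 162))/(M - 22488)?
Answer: 51068/529068357 ≈ 9.6524e-5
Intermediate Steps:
M = -529045869 (M = 27269*(-19401) = -529045869)
T(j, D) = j**2 - 29*D
(-47739 + T(-37, 162))/(M - 22488) = (-47739 + ((-37)**2 - 29*162))/(-529045869 - 22488) = (-47739 + (1369 - 4698))/(-529068357) = (-47739 - 3329)*(-1/529068357) = -51068*(-1/529068357) = 51068/529068357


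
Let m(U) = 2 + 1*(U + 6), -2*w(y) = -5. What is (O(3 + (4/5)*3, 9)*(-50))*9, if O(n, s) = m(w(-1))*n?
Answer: -25515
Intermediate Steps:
w(y) = 5/2 (w(y) = -½*(-5) = 5/2)
m(U) = 8 + U (m(U) = 2 + 1*(6 + U) = 2 + (6 + U) = 8 + U)
O(n, s) = 21*n/2 (O(n, s) = (8 + 5/2)*n = 21*n/2)
(O(3 + (4/5)*3, 9)*(-50))*9 = ((21*(3 + (4/5)*3)/2)*(-50))*9 = ((21*(3 + (4*(⅕))*3)/2)*(-50))*9 = ((21*(3 + (⅘)*3)/2)*(-50))*9 = ((21*(3 + 12/5)/2)*(-50))*9 = (((21/2)*(27/5))*(-50))*9 = ((567/10)*(-50))*9 = -2835*9 = -25515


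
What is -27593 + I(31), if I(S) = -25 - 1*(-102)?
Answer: -27516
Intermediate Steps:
I(S) = 77 (I(S) = -25 + 102 = 77)
-27593 + I(31) = -27593 + 77 = -27516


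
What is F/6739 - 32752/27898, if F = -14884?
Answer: -317974780/94002311 ≈ -3.3826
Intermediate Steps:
F/6739 - 32752/27898 = -14884/6739 - 32752/27898 = -14884*1/6739 - 32752*1/27898 = -14884/6739 - 16376/13949 = -317974780/94002311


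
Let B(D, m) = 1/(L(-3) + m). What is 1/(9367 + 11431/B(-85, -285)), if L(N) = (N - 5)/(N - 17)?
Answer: -5/16219478 ≈ -3.0827e-7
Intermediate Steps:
L(N) = (-5 + N)/(-17 + N)
B(D, m) = 1/(⅖ + m) (B(D, m) = 1/((-5 - 3)/(-17 - 3) + m) = 1/(-8/(-20) + m) = 1/(-1/20*(-8) + m) = 1/(⅖ + m))
1/(9367 + 11431/B(-85, -285)) = 1/(9367 + 11431/((5/(2 + 5*(-285))))) = 1/(9367 + 11431/((5/(2 - 1425)))) = 1/(9367 + 11431/((5/(-1423)))) = 1/(9367 + 11431/((5*(-1/1423)))) = 1/(9367 + 11431/(-5/1423)) = 1/(9367 + 11431*(-1423/5)) = 1/(9367 - 16266313/5) = 1/(-16219478/5) = -5/16219478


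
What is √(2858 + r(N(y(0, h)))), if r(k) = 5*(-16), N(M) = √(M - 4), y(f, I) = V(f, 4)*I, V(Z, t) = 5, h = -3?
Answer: √2778 ≈ 52.707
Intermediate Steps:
y(f, I) = 5*I
N(M) = √(-4 + M)
r(k) = -80
√(2858 + r(N(y(0, h)))) = √(2858 - 80) = √2778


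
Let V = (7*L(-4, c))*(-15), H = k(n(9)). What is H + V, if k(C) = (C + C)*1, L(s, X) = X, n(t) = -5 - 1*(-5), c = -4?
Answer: 420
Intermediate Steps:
n(t) = 0 (n(t) = -5 + 5 = 0)
k(C) = 2*C (k(C) = (2*C)*1 = 2*C)
H = 0 (H = 2*0 = 0)
V = 420 (V = (7*(-4))*(-15) = -28*(-15) = 420)
H + V = 0 + 420 = 420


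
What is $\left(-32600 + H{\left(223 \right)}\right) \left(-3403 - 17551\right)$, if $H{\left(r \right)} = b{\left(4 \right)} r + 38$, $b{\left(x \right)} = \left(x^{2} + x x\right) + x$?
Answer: $514085436$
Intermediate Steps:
$b{\left(x \right)} = x + 2 x^{2}$ ($b{\left(x \right)} = \left(x^{2} + x^{2}\right) + x = 2 x^{2} + x = x + 2 x^{2}$)
$H{\left(r \right)} = 38 + 36 r$ ($H{\left(r \right)} = 4 \left(1 + 2 \cdot 4\right) r + 38 = 4 \left(1 + 8\right) r + 38 = 4 \cdot 9 r + 38 = 36 r + 38 = 38 + 36 r$)
$\left(-32600 + H{\left(223 \right)}\right) \left(-3403 - 17551\right) = \left(-32600 + \left(38 + 36 \cdot 223\right)\right) \left(-3403 - 17551\right) = \left(-32600 + \left(38 + 8028\right)\right) \left(-20954\right) = \left(-32600 + 8066\right) \left(-20954\right) = \left(-24534\right) \left(-20954\right) = 514085436$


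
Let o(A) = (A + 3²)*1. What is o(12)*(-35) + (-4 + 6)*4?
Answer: -727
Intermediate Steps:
o(A) = 9 + A (o(A) = (A + 9)*1 = (9 + A)*1 = 9 + A)
o(12)*(-35) + (-4 + 6)*4 = (9 + 12)*(-35) + (-4 + 6)*4 = 21*(-35) + 2*4 = -735 + 8 = -727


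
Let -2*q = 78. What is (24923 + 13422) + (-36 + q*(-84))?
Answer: 41585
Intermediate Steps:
q = -39 (q = -1/2*78 = -39)
(24923 + 13422) + (-36 + q*(-84)) = (24923 + 13422) + (-36 - 39*(-84)) = 38345 + (-36 + 3276) = 38345 + 3240 = 41585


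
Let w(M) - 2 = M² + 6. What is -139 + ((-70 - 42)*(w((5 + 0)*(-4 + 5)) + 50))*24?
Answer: -223243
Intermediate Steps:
w(M) = 8 + M² (w(M) = 2 + (M² + 6) = 2 + (6 + M²) = 8 + M²)
-139 + ((-70 - 42)*(w((5 + 0)*(-4 + 5)) + 50))*24 = -139 + ((-70 - 42)*((8 + ((5 + 0)*(-4 + 5))²) + 50))*24 = -139 - 112*((8 + (5*1)²) + 50)*24 = -139 - 112*((8 + 5²) + 50)*24 = -139 - 112*((8 + 25) + 50)*24 = -139 - 112*(33 + 50)*24 = -139 - 112*83*24 = -139 - 9296*24 = -139 - 223104 = -223243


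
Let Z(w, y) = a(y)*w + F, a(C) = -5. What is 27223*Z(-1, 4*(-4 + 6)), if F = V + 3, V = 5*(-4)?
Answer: -326676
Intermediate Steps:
V = -20
F = -17 (F = -20 + 3 = -17)
Z(w, y) = -17 - 5*w (Z(w, y) = -5*w - 17 = -17 - 5*w)
27223*Z(-1, 4*(-4 + 6)) = 27223*(-17 - 5*(-1)) = 27223*(-17 + 5) = 27223*(-12) = -326676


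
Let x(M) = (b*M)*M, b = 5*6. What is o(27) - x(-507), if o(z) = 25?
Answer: -7711445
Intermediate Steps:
b = 30
x(M) = 30*M² (x(M) = (30*M)*M = 30*M²)
o(27) - x(-507) = 25 - 30*(-507)² = 25 - 30*257049 = 25 - 1*7711470 = 25 - 7711470 = -7711445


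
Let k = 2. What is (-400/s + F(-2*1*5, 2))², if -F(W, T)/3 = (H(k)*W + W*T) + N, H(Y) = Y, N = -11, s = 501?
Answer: 5814520009/251001 ≈ 23165.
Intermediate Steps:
F(W, T) = 33 - 6*W - 3*T*W (F(W, T) = -3*((2*W + W*T) - 11) = -3*((2*W + T*W) - 11) = -3*(-11 + 2*W + T*W) = 33 - 6*W - 3*T*W)
(-400/s + F(-2*1*5, 2))² = (-400/501 + (33 - 6*(-2*1)*5 - 3*2*-2*1*5))² = (-400*1/501 + (33 - (-12)*5 - 3*2*(-2*5)))² = (-400/501 + (33 - 6*(-10) - 3*2*(-10)))² = (-400/501 + (33 + 60 + 60))² = (-400/501 + 153)² = (76253/501)² = 5814520009/251001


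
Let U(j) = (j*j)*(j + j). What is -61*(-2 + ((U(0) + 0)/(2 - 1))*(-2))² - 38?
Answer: -282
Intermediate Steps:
U(j) = 2*j³ (U(j) = j²*(2*j) = 2*j³)
-61*(-2 + ((U(0) + 0)/(2 - 1))*(-2))² - 38 = -61*(-2 + ((2*0³ + 0)/(2 - 1))*(-2))² - 38 = -61*(-2 + ((2*0 + 0)/1)*(-2))² - 38 = -61*(-2 + ((0 + 0)*1)*(-2))² - 38 = -61*(-2 + (0*1)*(-2))² - 38 = -61*(-2 + 0*(-2))² - 38 = -61*(-2 + 0)² - 38 = -61*(-2)² - 38 = -61*4 - 38 = -244 - 38 = -282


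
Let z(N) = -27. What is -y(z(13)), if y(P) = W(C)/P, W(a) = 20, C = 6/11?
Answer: 20/27 ≈ 0.74074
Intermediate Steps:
C = 6/11 (C = 6*(1/11) = 6/11 ≈ 0.54545)
y(P) = 20/P
-y(z(13)) = -20/(-27) = -20*(-1)/27 = -1*(-20/27) = 20/27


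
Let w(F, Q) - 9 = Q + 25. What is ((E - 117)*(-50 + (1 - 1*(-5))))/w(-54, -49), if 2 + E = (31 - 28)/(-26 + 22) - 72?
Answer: -8437/15 ≈ -562.47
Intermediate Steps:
w(F, Q) = 34 + Q (w(F, Q) = 9 + (Q + 25) = 9 + (25 + Q) = 34 + Q)
E = -299/4 (E = -2 + ((31 - 28)/(-26 + 22) - 72) = -2 + (3/(-4) - 72) = -2 + (3*(-¼) - 72) = -2 + (-¾ - 72) = -2 - 291/4 = -299/4 ≈ -74.750)
((E - 117)*(-50 + (1 - 1*(-5))))/w(-54, -49) = ((-299/4 - 117)*(-50 + (1 - 1*(-5))))/(34 - 49) = (-767*(-50 + (1 + 5))/4)/(-15) = -(-767)*(-50 + 6)/60 = -(-767)*(-44)/60 = -1/15*8437 = -8437/15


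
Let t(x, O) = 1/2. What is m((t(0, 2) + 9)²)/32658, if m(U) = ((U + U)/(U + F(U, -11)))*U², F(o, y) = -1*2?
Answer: 47045881/92226192 ≈ 0.51011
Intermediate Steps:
F(o, y) = -2
t(x, O) = ½ (t(x, O) = 1*(½) = ½)
m(U) = 2*U³/(-2 + U) (m(U) = ((U + U)/(U - 2))*U² = ((2*U)/(-2 + U))*U² = (2*U/(-2 + U))*U² = 2*U³/(-2 + U))
m((t(0, 2) + 9)²)/32658 = (2*((½ + 9)²)³/(-2 + (½ + 9)²))/32658 = (2*((19/2)²)³/(-2 + (19/2)²))*(1/32658) = (2*(361/4)³/(-2 + 361/4))*(1/32658) = (2*(47045881/64)/(353/4))*(1/32658) = (2*(47045881/64)*(4/353))*(1/32658) = (47045881/2824)*(1/32658) = 47045881/92226192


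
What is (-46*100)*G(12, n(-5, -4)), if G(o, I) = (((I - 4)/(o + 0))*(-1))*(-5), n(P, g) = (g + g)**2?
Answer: -115000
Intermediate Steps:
n(P, g) = 4*g**2 (n(P, g) = (2*g)**2 = 4*g**2)
G(o, I) = 5*(-4 + I)/o (G(o, I) = (((-4 + I)/o)*(-1))*(-5) = -(-4 + I)/o*(-5) = 5*(-4 + I)/o)
(-46*100)*G(12, n(-5, -4)) = (-46*100)*(5*(-4 + 4*(-4)**2)/12) = -23000*(-4 + 4*16)/12 = -23000*(-4 + 64)/12 = -23000*60/12 = -4600*25 = -115000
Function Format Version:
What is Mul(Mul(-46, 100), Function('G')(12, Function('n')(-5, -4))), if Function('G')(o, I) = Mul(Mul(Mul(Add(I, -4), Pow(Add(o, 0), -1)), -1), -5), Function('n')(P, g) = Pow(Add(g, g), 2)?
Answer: -115000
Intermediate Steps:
Function('n')(P, g) = Mul(4, Pow(g, 2)) (Function('n')(P, g) = Pow(Mul(2, g), 2) = Mul(4, Pow(g, 2)))
Function('G')(o, I) = Mul(5, Pow(o, -1), Add(-4, I)) (Function('G')(o, I) = Mul(Mul(Mul(Add(-4, I), Pow(o, -1)), -1), -5) = Mul(Mul(Mul(Pow(o, -1), Add(-4, I)), -1), -5) = Mul(Mul(-1, Pow(o, -1), Add(-4, I)), -5) = Mul(5, Pow(o, -1), Add(-4, I)))
Mul(Mul(-46, 100), Function('G')(12, Function('n')(-5, -4))) = Mul(Mul(-46, 100), Mul(5, Pow(12, -1), Add(-4, Mul(4, Pow(-4, 2))))) = Mul(-4600, Mul(5, Rational(1, 12), Add(-4, Mul(4, 16)))) = Mul(-4600, Mul(5, Rational(1, 12), Add(-4, 64))) = Mul(-4600, Mul(5, Rational(1, 12), 60)) = Mul(-4600, 25) = -115000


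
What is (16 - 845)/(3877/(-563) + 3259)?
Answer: -466727/1830940 ≈ -0.25491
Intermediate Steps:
(16 - 845)/(3877/(-563) + 3259) = -829/(3877*(-1/563) + 3259) = -829/(-3877/563 + 3259) = -829/1830940/563 = -829*563/1830940 = -466727/1830940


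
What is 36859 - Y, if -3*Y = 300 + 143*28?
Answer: 114881/3 ≈ 38294.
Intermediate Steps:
Y = -4304/3 (Y = -(300 + 143*28)/3 = -(300 + 4004)/3 = -1/3*4304 = -4304/3 ≈ -1434.7)
36859 - Y = 36859 - 1*(-4304/3) = 36859 + 4304/3 = 114881/3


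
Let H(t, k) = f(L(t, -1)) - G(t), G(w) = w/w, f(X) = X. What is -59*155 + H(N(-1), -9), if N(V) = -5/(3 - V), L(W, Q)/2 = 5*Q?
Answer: -9156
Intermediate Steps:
L(W, Q) = 10*Q (L(W, Q) = 2*(5*Q) = 10*Q)
G(w) = 1
H(t, k) = -11 (H(t, k) = 10*(-1) - 1*1 = -10 - 1 = -11)
-59*155 + H(N(-1), -9) = -59*155 - 11 = -9145 - 11 = -9156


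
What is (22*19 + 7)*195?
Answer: 82875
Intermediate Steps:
(22*19 + 7)*195 = (418 + 7)*195 = 425*195 = 82875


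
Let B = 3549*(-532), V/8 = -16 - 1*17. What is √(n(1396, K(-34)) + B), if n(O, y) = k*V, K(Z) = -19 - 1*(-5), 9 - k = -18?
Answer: 2*I*√473799 ≈ 1376.7*I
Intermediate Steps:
k = 27 (k = 9 - 1*(-18) = 9 + 18 = 27)
V = -264 (V = 8*(-16 - 1*17) = 8*(-16 - 17) = 8*(-33) = -264)
K(Z) = -14 (K(Z) = -19 + 5 = -14)
B = -1888068
n(O, y) = -7128 (n(O, y) = 27*(-264) = -7128)
√(n(1396, K(-34)) + B) = √(-7128 - 1888068) = √(-1895196) = 2*I*√473799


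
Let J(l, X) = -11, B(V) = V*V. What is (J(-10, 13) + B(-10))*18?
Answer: 1602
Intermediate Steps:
B(V) = V**2
(J(-10, 13) + B(-10))*18 = (-11 + (-10)**2)*18 = (-11 + 100)*18 = 89*18 = 1602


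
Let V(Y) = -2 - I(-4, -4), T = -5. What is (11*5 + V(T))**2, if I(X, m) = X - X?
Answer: 2809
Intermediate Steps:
I(X, m) = 0
V(Y) = -2 (V(Y) = -2 - 1*0 = -2 + 0 = -2)
(11*5 + V(T))**2 = (11*5 - 2)**2 = (55 - 2)**2 = 53**2 = 2809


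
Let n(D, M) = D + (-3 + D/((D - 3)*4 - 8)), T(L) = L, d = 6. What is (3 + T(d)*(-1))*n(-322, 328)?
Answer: 212389/218 ≈ 974.26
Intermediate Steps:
n(D, M) = -3 + D + D/(-20 + 4*D) (n(D, M) = D + (-3 + D/((-3 + D)*4 - 8)) = D + (-3 + D/((-12 + 4*D) - 8)) = D + (-3 + D/(-20 + 4*D)) = -3 + D + D/(-20 + 4*D))
(3 + T(d)*(-1))*n(-322, 328) = (3 + 6*(-1))*((15 + (-322)² - 31/4*(-322))/(-5 - 322)) = (3 - 6)*((15 + 103684 + 4991/2)/(-327)) = -(-1)*212389/(109*2) = -3*(-212389/654) = 212389/218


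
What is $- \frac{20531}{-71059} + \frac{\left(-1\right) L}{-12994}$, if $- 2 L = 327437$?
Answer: $- \frac{22733786155}{1846681292} \approx -12.311$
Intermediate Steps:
$L = - \frac{327437}{2}$ ($L = \left(- \frac{1}{2}\right) 327437 = - \frac{327437}{2} \approx -1.6372 \cdot 10^{5}$)
$- \frac{20531}{-71059} + \frac{\left(-1\right) L}{-12994} = - \frac{20531}{-71059} + \frac{\left(-1\right) \left(- \frac{327437}{2}\right)}{-12994} = \left(-20531\right) \left(- \frac{1}{71059}\right) + \frac{327437}{2} \left(- \frac{1}{12994}\right) = \frac{20531}{71059} - \frac{327437}{25988} = - \frac{22733786155}{1846681292}$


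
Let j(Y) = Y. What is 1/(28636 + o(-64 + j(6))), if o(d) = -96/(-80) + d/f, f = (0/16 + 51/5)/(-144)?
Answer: 85/2503762 ≈ 3.3949e-5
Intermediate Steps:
f = -17/240 (f = (0*(1/16) + 51*(⅕))*(-1/144) = (0 + 51/5)*(-1/144) = (51/5)*(-1/144) = -17/240 ≈ -0.070833)
o(d) = 6/5 - 240*d/17 (o(d) = -96/(-80) + d/(-17/240) = -96*(-1/80) + d*(-240/17) = 6/5 - 240*d/17)
1/(28636 + o(-64 + j(6))) = 1/(28636 + (6/5 - 240*(-64 + 6)/17)) = 1/(28636 + (6/5 - 240/17*(-58))) = 1/(28636 + (6/5 + 13920/17)) = 1/(28636 + 69702/85) = 1/(2503762/85) = 85/2503762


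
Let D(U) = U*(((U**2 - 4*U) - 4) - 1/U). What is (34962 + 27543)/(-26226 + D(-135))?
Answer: -62505/2558962 ≈ -0.024426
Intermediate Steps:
D(U) = U*(-4 + U**2 - 1/U - 4*U) (D(U) = U*((-4 + U**2 - 4*U) - 1/U) = U*(-4 + U**2 - 1/U - 4*U))
(34962 + 27543)/(-26226 + D(-135)) = (34962 + 27543)/(-26226 + (-1 + (-135)**3 - 4*(-135) - 4*(-135)**2)) = 62505/(-26226 + (-1 - 2460375 + 540 - 4*18225)) = 62505/(-26226 + (-1 - 2460375 + 540 - 72900)) = 62505/(-26226 - 2532736) = 62505/(-2558962) = 62505*(-1/2558962) = -62505/2558962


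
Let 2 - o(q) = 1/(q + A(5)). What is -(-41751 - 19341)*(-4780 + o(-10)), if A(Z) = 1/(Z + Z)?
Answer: -3210805456/11 ≈ -2.9189e+8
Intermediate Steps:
A(Z) = 1/(2*Z)
o(q) = 2 - 1/(⅒ + q) (o(q) = 2 - 1/(q + (½)/5) = 2 - 1/(q + (½)*(⅕)) = 2 - 1/(q + ⅒) = 2 - 1/(⅒ + q))
-(-41751 - 19341)*(-4780 + o(-10)) = -(-41751 - 19341)*(-4780 + 4*(-2 + 5*(-10))/(1 + 10*(-10))) = -(-61092)*(-4780 + 4*(-2 - 50)/(1 - 100)) = -(-61092)*(-4780 + 4*(-52)/(-99)) = -(-61092)*(-4780 + 4*(-1/99)*(-52)) = -(-61092)*(-4780 + 208/99) = -(-61092)*(-473012)/99 = -1*3210805456/11 = -3210805456/11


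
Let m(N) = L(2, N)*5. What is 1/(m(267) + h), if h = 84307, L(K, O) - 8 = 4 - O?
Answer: 1/83032 ≈ 1.2044e-5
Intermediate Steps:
L(K, O) = 12 - O (L(K, O) = 8 + (4 - O) = 12 - O)
m(N) = 60 - 5*N (m(N) = (12 - N)*5 = 60 - 5*N)
1/(m(267) + h) = 1/((60 - 5*267) + 84307) = 1/((60 - 1335) + 84307) = 1/(-1275 + 84307) = 1/83032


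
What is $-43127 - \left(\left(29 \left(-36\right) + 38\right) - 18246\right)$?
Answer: $-23875$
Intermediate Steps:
$-43127 - \left(\left(29 \left(-36\right) + 38\right) - 18246\right) = -43127 - \left(\left(-1044 + 38\right) - 18246\right) = -43127 - \left(-1006 - 18246\right) = -43127 - -19252 = -43127 + 19252 = -23875$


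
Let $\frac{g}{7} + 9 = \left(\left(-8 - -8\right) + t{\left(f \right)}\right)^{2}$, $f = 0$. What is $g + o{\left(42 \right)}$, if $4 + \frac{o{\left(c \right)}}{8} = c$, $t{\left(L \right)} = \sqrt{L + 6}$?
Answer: $283$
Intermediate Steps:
$t{\left(L \right)} = \sqrt{6 + L}$
$o{\left(c \right)} = -32 + 8 c$
$g = -21$ ($g = -63 + 7 \left(\left(-8 - -8\right) + \sqrt{6 + 0}\right)^{2} = -63 + 7 \left(\left(-8 + 8\right) + \sqrt{6}\right)^{2} = -63 + 7 \left(0 + \sqrt{6}\right)^{2} = -63 + 7 \left(\sqrt{6}\right)^{2} = -63 + 7 \cdot 6 = -63 + 42 = -21$)
$g + o{\left(42 \right)} = -21 + \left(-32 + 8 \cdot 42\right) = -21 + \left(-32 + 336\right) = -21 + 304 = 283$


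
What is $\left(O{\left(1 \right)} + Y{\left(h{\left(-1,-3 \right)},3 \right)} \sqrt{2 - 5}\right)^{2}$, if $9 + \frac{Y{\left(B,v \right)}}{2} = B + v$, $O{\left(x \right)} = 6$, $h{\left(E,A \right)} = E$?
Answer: $-552 - 168 i \sqrt{3} \approx -552.0 - 290.98 i$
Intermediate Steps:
$Y{\left(B,v \right)} = -18 + 2 B + 2 v$ ($Y{\left(B,v \right)} = -18 + 2 \left(B + v\right) = -18 + \left(2 B + 2 v\right) = -18 + 2 B + 2 v$)
$\left(O{\left(1 \right)} + Y{\left(h{\left(-1,-3 \right)},3 \right)} \sqrt{2 - 5}\right)^{2} = \left(6 + \left(-18 + 2 \left(-1\right) + 2 \cdot 3\right) \sqrt{2 - 5}\right)^{2} = \left(6 + \left(-18 - 2 + 6\right) \sqrt{-3}\right)^{2} = \left(6 - 14 i \sqrt{3}\right)^{2}$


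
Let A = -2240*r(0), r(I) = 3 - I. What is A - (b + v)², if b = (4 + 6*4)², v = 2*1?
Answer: -624516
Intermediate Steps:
v = 2
b = 784 (b = (4 + 24)² = 28² = 784)
A = -6720 (A = -2240*(3 - 1*0) = -2240*(3 + 0) = -2240*3 = -6720)
A - (b + v)² = -6720 - (784 + 2)² = -6720 - 1*786² = -6720 - 1*617796 = -6720 - 617796 = -624516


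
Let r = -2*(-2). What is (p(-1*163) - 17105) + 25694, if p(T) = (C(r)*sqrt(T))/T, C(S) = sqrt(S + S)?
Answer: 8589 - 2*I*sqrt(326)/163 ≈ 8589.0 - 0.22154*I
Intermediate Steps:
r = 4
C(S) = sqrt(2)*sqrt(S) (C(S) = sqrt(2*S) = sqrt(2)*sqrt(S))
p(T) = 2*sqrt(2)/sqrt(T) (p(T) = ((sqrt(2)*sqrt(4))*sqrt(T))/T = ((sqrt(2)*2)*sqrt(T))/T = ((2*sqrt(2))*sqrt(T))/T = (2*sqrt(2)*sqrt(T))/T = 2*sqrt(2)/sqrt(T))
(p(-1*163) - 17105) + 25694 = (2*sqrt(2)/sqrt(-1*163) - 17105) + 25694 = (2*sqrt(2)/sqrt(-163) - 17105) + 25694 = (2*sqrt(2)*(-I*sqrt(163)/163) - 17105) + 25694 = (-2*I*sqrt(326)/163 - 17105) + 25694 = (-17105 - 2*I*sqrt(326)/163) + 25694 = 8589 - 2*I*sqrt(326)/163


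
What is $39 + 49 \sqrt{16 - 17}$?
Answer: $39 + 49 i \approx 39.0 + 49.0 i$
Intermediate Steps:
$39 + 49 \sqrt{16 - 17} = 39 + 49 \sqrt{-1} = 39 + 49 i$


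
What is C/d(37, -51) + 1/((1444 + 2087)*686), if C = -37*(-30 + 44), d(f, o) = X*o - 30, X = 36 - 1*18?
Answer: 52280614/95679507 ≈ 0.54641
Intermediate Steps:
X = 18 (X = 36 - 18 = 18)
d(f, o) = -30 + 18*o (d(f, o) = 18*o - 30 = -30 + 18*o)
C = -518 (C = -37*14 = -518)
C/d(37, -51) + 1/((1444 + 2087)*686) = -518/(-30 + 18*(-51)) + 1/((1444 + 2087)*686) = -518/(-30 - 918) + (1/686)/3531 = -518/(-948) + (1/3531)*(1/686) = -518*(-1/948) + 1/2422266 = 259/474 + 1/2422266 = 52280614/95679507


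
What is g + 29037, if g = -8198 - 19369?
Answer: 1470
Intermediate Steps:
g = -27567
g + 29037 = -27567 + 29037 = 1470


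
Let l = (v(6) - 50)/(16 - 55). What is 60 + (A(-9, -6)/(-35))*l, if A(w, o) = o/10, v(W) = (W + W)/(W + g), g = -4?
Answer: 136544/2275 ≈ 60.019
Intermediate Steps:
v(W) = 2*W/(-4 + W) (v(W) = (W + W)/(W - 4) = (2*W)/(-4 + W) = 2*W/(-4 + W))
A(w, o) = o/10 (A(w, o) = o*(⅒) = o/10)
l = 44/39 (l = (2*6/(-4 + 6) - 50)/(16 - 55) = (2*6/2 - 50)/(-39) = (2*6*(½) - 50)*(-1/39) = (6 - 50)*(-1/39) = -44*(-1/39) = 44/39 ≈ 1.1282)
60 + (A(-9, -6)/(-35))*l = 60 + (((⅒)*(-6))/(-35))*(44/39) = 60 - ⅗*(-1/35)*(44/39) = 60 + (3/175)*(44/39) = 60 + 44/2275 = 136544/2275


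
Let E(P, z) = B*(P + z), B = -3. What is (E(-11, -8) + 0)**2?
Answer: 3249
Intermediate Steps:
E(P, z) = -3*P - 3*z (E(P, z) = -3*(P + z) = -3*P - 3*z)
(E(-11, -8) + 0)**2 = ((-3*(-11) - 3*(-8)) + 0)**2 = ((33 + 24) + 0)**2 = (57 + 0)**2 = 57**2 = 3249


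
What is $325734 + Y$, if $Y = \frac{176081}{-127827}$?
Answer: $\frac{41637423937}{127827} \approx 3.2573 \cdot 10^{5}$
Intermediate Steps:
$Y = - \frac{176081}{127827}$ ($Y = 176081 \left(- \frac{1}{127827}\right) = - \frac{176081}{127827} \approx -1.3775$)
$325734 + Y = 325734 - \frac{176081}{127827} = \frac{41637423937}{127827}$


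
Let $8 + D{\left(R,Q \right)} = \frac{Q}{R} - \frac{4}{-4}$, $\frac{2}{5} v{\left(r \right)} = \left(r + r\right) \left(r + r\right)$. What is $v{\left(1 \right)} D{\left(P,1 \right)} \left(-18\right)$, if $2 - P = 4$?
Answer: $1350$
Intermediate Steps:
$P = -2$ ($P = 2 - 4 = -2$)
$v{\left(r \right)} = 10 r^{2}$ ($v{\left(r \right)} = \frac{5 \left(r + r\right) \left(r + r\right)}{2} = \frac{5 \cdot 2 r 2 r}{2} = \frac{5 \cdot 4 r^{2}}{2} = 10 r^{2}$)
$D{\left(R,Q \right)} = -7 + \frac{Q}{R}$ ($D{\left(R,Q \right)} = -8 + \left(\frac{Q}{R} - \frac{4}{-4}\right) = -8 + \left(\frac{Q}{R} - -1\right) = -8 + \left(\frac{Q}{R} + 1\right) = -8 + \left(1 + \frac{Q}{R}\right) = -7 + \frac{Q}{R}$)
$v{\left(1 \right)} D{\left(P,1 \right)} \left(-18\right) = 10 \cdot 1^{2} \left(-7 + 1 \frac{1}{-2}\right) \left(-18\right) = 10 \cdot 1 \left(-7 + 1 \left(- \frac{1}{2}\right)\right) \left(-18\right) = 10 \left(-7 - \frac{1}{2}\right) \left(-18\right) = 10 \left(- \frac{15}{2}\right) \left(-18\right) = \left(-75\right) \left(-18\right) = 1350$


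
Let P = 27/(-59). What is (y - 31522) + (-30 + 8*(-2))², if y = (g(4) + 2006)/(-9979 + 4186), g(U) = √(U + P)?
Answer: -170350964/5793 - √12331/341787 ≈ -29406.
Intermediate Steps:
P = -27/59 (P = 27*(-1/59) = -27/59 ≈ -0.45763)
g(U) = √(-27/59 + U) (g(U) = √(U - 27/59) = √(-27/59 + U))
y = -2006/5793 - √12331/341787 (y = (√(-1593 + 3481*4)/59 + 2006)/(-9979 + 4186) = (√(-1593 + 13924)/59 + 2006)/(-5793) = (√12331/59 + 2006)*(-1/5793) = (2006 + √12331/59)*(-1/5793) = -2006/5793 - √12331/341787 ≈ -0.34660)
(y - 31522) + (-30 + 8*(-2))² = ((-2006/5793 - √12331/341787) - 31522) + (-30 + 8*(-2))² = (-182608952/5793 - √12331/341787) + (-30 - 16)² = (-182608952/5793 - √12331/341787) + (-46)² = (-182608952/5793 - √12331/341787) + 2116 = -170350964/5793 - √12331/341787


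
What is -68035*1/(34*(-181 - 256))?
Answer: 68035/14858 ≈ 4.5790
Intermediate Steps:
-68035*1/(34*(-181 - 256)) = -68035/(34*(-437)) = -68035/(-14858) = -68035*(-1/14858) = 68035/14858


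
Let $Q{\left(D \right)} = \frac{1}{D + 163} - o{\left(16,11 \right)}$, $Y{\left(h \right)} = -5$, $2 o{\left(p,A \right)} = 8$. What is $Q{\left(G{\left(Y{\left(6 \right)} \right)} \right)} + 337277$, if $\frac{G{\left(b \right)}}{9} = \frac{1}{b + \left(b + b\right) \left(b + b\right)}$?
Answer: $\frac{5225707957}{15494} \approx 3.3727 \cdot 10^{5}$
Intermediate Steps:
$o{\left(p,A \right)} = 4$ ($o{\left(p,A \right)} = \frac{1}{2} \cdot 8 = 4$)
$G{\left(b \right)} = \frac{9}{b + 4 b^{2}}$ ($G{\left(b \right)} = \frac{9}{b + \left(b + b\right) \left(b + b\right)} = \frac{9}{b + 2 b 2 b} = \frac{9}{b + 4 b^{2}}$)
$Q{\left(D \right)} = -4 + \frac{1}{163 + D}$ ($Q{\left(D \right)} = \frac{1}{D + 163} - 4 = \frac{1}{163 + D} - 4 = -4 + \frac{1}{163 + D}$)
$Q{\left(G{\left(Y{\left(6 \right)} \right)} \right)} + 337277 = \frac{-651 - 4 \frac{9}{\left(-5\right) \left(1 + 4 \left(-5\right)\right)}}{163 + \frac{9}{\left(-5\right) \left(1 + 4 \left(-5\right)\right)}} + 337277 = \frac{-651 - 4 \cdot 9 \left(- \frac{1}{5}\right) \frac{1}{1 - 20}}{163 + 9 \left(- \frac{1}{5}\right) \frac{1}{1 - 20}} + 337277 = \frac{-651 - 4 \cdot 9 \left(- \frac{1}{5}\right) \frac{1}{-19}}{163 + 9 \left(- \frac{1}{5}\right) \frac{1}{-19}} + 337277 = \frac{-651 - 4 \cdot 9 \left(- \frac{1}{5}\right) \left(- \frac{1}{19}\right)}{163 + 9 \left(- \frac{1}{5}\right) \left(- \frac{1}{19}\right)} + 337277 = \frac{-651 - \frac{36}{95}}{163 + \frac{9}{95}} + 337277 = \frac{-651 - \frac{36}{95}}{\frac{15494}{95}} + 337277 = \frac{95}{15494} \left(- \frac{61881}{95}\right) + 337277 = - \frac{61881}{15494} + 337277 = \frac{5225707957}{15494}$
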